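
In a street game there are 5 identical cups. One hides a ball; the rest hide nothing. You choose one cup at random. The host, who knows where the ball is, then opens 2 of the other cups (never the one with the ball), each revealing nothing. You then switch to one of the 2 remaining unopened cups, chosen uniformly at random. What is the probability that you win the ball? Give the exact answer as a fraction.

Your original cup holds the ball with probability 1/5, so the other 4 collectively hold it with probability 4/5.
The host can always find 2 empty cups to open, so the reveals don't change that 4/5; it is now spread over the 2 remaining unopened cups.
P(win by switching) = (4/5) · (1/2) = 2/5.

2/5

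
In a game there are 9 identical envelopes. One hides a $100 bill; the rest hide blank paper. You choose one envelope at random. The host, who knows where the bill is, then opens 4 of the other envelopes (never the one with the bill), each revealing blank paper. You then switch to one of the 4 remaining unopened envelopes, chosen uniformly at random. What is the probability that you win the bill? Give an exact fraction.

2/9

Your original envelope holds the bill with probability 1/9, so the other 8 collectively hold it with probability 8/9.
The host can always find 4 empty envelopes to open, so the reveals don't change that 8/9; it is now spread over the 4 remaining unopened envelopes.
P(win by switching) = (8/9) · (1/4) = 2/9.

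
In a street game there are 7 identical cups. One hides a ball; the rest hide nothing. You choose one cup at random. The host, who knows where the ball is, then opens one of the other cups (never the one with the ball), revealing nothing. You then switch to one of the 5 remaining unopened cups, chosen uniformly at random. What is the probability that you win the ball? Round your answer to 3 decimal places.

0.171

Your original cup holds the ball with probability 1/7, so the other 6 collectively hold it with probability 6/7.
The host can always find an empty cup to open, so this doesn't change that 6/7; it is now spread over the 5 remaining unopened cups.
P(win by switching) = (6/7) · (1/5) = 6/35 ≈ 0.171.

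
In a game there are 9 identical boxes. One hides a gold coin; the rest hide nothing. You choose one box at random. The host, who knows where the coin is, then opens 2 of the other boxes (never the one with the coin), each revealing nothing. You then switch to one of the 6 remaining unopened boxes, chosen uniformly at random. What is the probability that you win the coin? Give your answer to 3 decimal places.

Your original box holds the coin with probability 1/9, so the other 8 collectively hold it with probability 8/9.
The host can always find 2 empty boxes to open, so the reveals don't change that 8/9; it is now spread over the 6 remaining unopened boxes.
P(win by switching) = (8/9) · (1/6) = 4/27 ≈ 0.148.

0.148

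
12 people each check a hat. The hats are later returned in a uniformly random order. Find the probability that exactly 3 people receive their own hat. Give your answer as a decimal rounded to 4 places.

Choose which 3 of the 12 are fixed: C(12,3) = 220 ways.
The remaining 9 must have no fixed point: D(9) = 133496.
P = 220·133496/479001600 = 16687/272160 ≈ 0.0613.

0.0613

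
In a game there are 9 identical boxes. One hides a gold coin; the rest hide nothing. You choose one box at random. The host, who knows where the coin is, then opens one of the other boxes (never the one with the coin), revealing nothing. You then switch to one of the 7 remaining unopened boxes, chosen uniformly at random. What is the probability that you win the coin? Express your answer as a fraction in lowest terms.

8/63

Your original box holds the coin with probability 1/9, so the other 8 collectively hold it with probability 8/9.
The host can always find an empty box to open, so this doesn't change that 8/9; it is now spread over the 7 remaining unopened boxes.
P(win by switching) = (8/9) · (1/7) = 8/63.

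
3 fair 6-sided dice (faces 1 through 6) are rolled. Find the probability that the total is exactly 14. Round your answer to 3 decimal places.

0.069

There are 6^3 = 216 equally likely outcomes.
The number of ordered 3-tuples from {1,…,6} summing to 14 is 15.
P(sum = 14) = 15/216 = 5/72 ≈ 0.069.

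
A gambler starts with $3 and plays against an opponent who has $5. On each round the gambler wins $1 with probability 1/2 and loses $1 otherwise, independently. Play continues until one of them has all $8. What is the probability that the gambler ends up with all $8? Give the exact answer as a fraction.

With a fair step, P(i) = ½P(i−1) + ½P(i+1) with P(0)=0, P(8)=1 has the linear solution P(i) = i/8.
P(3) = 3/8.

3/8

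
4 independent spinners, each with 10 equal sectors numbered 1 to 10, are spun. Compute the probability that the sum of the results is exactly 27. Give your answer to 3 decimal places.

0.048

There are 10^4 = 10000 equally likely outcomes.
The number of ordered 4-tuples from {1,…,10} summing to 27 is 480.
P(sum = 27) = 480/10000 = 6/125 ≈ 0.048.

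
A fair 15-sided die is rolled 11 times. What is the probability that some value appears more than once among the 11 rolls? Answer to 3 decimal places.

P(all 11 different) = 15/15 · 14/15 · ··· · 5/15 ≈ 0.006.
P(at least two equal) = 1 − 0.006 = 0.994.

0.994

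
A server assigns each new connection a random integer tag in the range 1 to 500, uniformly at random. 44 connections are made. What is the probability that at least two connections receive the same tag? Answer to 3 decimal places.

0.858

It's easier to compute the probability that all 44 are distinct.
P(all distinct) = 500/500 · 499/500 · ··· · 457/500 ≈ 0.142.
So the probability of at least one match is 1 − 0.142 = 0.858.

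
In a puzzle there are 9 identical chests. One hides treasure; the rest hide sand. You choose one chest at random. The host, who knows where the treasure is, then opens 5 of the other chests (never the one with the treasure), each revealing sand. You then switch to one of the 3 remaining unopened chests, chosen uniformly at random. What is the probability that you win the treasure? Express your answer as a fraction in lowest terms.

8/27

Your original chest holds the treasure with probability 1/9, so the other 8 collectively hold it with probability 8/9.
The host can always find 5 empty chests to open, so the reveals don't change that 8/9; it is now spread over the 3 remaining unopened chests.
P(win by switching) = (8/9) · (1/3) = 8/27.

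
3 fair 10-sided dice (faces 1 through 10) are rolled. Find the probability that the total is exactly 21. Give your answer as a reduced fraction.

11/200

There are 10^3 = 1000 equally likely outcomes.
The number of ordered 3-tuples from {1,…,10} summing to 21 is 55.
P(sum = 21) = 55/1000 = 11/200.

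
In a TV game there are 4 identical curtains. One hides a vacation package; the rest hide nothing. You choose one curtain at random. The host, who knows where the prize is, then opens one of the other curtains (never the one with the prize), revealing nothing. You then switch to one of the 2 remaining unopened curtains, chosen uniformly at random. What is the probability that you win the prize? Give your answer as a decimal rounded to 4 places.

Your original curtain holds the prize with probability 1/4, so the other 3 collectively hold it with probability 3/4.
The host can always find an empty curtain to open, so this doesn't change that 3/4; it is now spread over the 2 remaining unopened curtains.
P(win by switching) = (3/4) · (1/2) = 3/8 ≈ 0.3750.

0.3750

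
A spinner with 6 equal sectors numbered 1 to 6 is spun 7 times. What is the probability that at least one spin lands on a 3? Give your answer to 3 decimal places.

P(no spin lands on a 3) = (5/6)^7 ≈ 0.279.
P(at least one) = 1 − 0.279 = 0.721.

0.721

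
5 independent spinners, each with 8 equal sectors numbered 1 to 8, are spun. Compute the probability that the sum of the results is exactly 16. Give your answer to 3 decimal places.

0.036

There are 8^5 = 32768 equally likely outcomes.
The number of ordered 5-tuples from {1,…,8} summing to 16 is 1190.
P(sum = 16) = 1190/32768 = 595/16384 ≈ 0.036.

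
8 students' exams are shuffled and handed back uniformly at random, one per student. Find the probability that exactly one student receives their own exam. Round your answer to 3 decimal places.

0.368

Choose which one is fixed: C(8,1) = 8 ways.
The remaining 7 must have no fixed point: D(7) = 1854.
P = 8·1854/40320 = 103/280 ≈ 0.368.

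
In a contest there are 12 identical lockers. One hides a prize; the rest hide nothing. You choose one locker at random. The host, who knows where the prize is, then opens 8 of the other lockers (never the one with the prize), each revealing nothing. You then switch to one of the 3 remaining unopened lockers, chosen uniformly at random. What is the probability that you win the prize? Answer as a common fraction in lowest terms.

Your original locker holds the prize with probability 1/12, so the other 11 collectively hold it with probability 11/12.
The host can always find 8 empty lockers to open, so the reveals don't change that 11/12; it is now spread over the 3 remaining unopened lockers.
P(win by switching) = (11/12) · (1/3) = 11/36.

11/36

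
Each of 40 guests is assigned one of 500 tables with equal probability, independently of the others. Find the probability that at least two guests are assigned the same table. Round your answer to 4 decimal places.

It's easier to compute the probability that all 40 are distinct.
P(all distinct) = 500/500 · 499/500 · ··· · 461/500 ≈ 0.2013.
So the probability of at least one match is 1 − 0.2013 = 0.7987.

0.7987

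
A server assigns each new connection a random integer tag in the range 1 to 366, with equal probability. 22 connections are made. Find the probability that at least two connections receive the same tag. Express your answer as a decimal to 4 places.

It's easier to compute the probability that all 22 are distinct.
P(all distinct) = 366/366 · 365/366 · ··· · 345/366 ≈ 0.5252.
So the probability of at least one match is 1 − 0.5252 = 0.4748.

0.4748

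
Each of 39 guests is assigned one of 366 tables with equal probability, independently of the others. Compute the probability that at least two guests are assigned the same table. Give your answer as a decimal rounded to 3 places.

0.877

It's easier to compute the probability that all 39 are distinct.
P(all distinct) = 366/366 · 365/366 · ··· · 328/366 ≈ 0.123.
So the probability of at least one match is 1 − 0.123 = 0.877.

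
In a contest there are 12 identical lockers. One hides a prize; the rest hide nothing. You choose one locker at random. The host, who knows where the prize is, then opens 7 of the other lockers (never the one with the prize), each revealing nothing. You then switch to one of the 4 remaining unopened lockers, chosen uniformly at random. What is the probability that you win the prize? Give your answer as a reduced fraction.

11/48

Your original locker holds the prize with probability 1/12, so the other 11 collectively hold it with probability 11/12.
The host can always find 7 empty lockers to open, so the reveals don't change that 11/12; it is now spread over the 4 remaining unopened lockers.
P(win by switching) = (11/12) · (1/4) = 11/48.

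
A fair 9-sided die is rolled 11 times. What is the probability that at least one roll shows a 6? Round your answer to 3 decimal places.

0.726

P(no roll shows a 6) = (8/9)^11 ≈ 0.274.
P(at least one) = 1 − 0.274 = 0.726.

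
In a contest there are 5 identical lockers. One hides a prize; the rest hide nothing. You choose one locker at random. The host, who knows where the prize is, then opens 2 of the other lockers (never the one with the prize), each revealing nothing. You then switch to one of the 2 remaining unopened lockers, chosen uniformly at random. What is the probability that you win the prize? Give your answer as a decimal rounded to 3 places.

0.400

Your original locker holds the prize with probability 1/5, so the other 4 collectively hold it with probability 4/5.
The host can always find 2 empty lockers to open, so the reveals don't change that 4/5; it is now spread over the 2 remaining unopened lockers.
P(win by switching) = (4/5) · (1/2) = 2/5 ≈ 0.400.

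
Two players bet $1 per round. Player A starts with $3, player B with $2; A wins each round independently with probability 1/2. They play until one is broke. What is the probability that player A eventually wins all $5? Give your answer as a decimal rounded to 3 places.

0.600

With a fair step, P(i) = ½P(i−1) + ½P(i+1) with P(0)=0, P(5)=1 has the linear solution P(i) = i/5.
P(3) = 3/5 ≈ 0.600.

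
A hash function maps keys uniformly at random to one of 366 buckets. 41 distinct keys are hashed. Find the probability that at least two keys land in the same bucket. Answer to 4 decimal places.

0.9025

It's easier to compute the probability that all 41 are distinct.
P(all distinct) = 366/366 · 365/366 · ··· · 326/366 ≈ 0.0975.
So the probability of at least one match is 1 − 0.0975 = 0.9025.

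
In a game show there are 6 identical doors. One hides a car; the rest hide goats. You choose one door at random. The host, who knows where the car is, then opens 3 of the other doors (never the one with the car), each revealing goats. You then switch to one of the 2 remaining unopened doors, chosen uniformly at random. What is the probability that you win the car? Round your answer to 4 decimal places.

0.4167

Your original door holds the car with probability 1/6, so the other 5 collectively hold it with probability 5/6.
The host can always find 3 empty doors to open, so the reveals don't change that 5/6; it is now spread over the 2 remaining unopened doors.
P(win by switching) = (5/6) · (1/2) = 5/12 ≈ 0.4167.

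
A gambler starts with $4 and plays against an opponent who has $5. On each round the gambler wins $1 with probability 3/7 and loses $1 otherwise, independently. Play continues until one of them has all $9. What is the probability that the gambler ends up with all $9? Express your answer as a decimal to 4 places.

Let r = q/p = (4/7)/(3/7) = 4/3. The recurrence P(i) = p·P(i+1) + q·P(i−1) with P(0)=0, P(9)=1 gives P(i) = (1 − r^i)/(1 − r^9).
P(4) = (1 − (4/3)^4) / (1 − (4/3)^9) = 42525/242461 ≈ 0.1754.

0.1754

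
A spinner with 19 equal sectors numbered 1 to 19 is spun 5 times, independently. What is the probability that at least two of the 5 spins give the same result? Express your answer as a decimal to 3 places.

P(all 5 different) = 19/19 · 18/19 · ··· · 15/19 ≈ 0.564.
P(at least two equal) = 1 − 0.564 = 0.436.

0.436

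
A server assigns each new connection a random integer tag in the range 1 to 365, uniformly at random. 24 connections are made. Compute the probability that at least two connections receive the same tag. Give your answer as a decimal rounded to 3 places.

It's easier to compute the probability that all 24 are distinct.
P(all distinct) = 365/365 · 364/365 · ··· · 342/365 ≈ 0.462.
So the probability of at least one match is 1 − 0.462 = 0.538.

0.538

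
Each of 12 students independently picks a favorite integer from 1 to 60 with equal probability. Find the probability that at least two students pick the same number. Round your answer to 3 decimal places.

It's easier to compute the probability that all 12 are distinct.
P(all distinct) = 60/60 · 59/60 · ··· · 49/60 ≈ 0.308.
So the probability of at least one match is 1 − 0.308 = 0.692.

0.692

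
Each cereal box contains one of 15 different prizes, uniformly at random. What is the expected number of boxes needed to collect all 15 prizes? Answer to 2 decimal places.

After i distinct types are collected, each trial gives a new one with probability (15−i)/15, so the expected wait for the next new type is 15/(15−i).
E = 15/15 + 15/14 + 15/13 + 15/12 + 15/11 + 15/10 + 15/9 + 15/8 + 15/7 + 15/6 + 15/5 + 15/4 + 15/3 + 15/2 + 15/1 = 1195757/24024 ≈ 49.77.

49.77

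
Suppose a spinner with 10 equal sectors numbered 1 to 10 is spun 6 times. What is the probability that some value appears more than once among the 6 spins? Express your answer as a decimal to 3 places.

0.849

P(all 6 different) = 10/10 · 9/10 · ··· · 5/10 ≈ 0.151.
P(at least two equal) = 1 − 0.151 = 0.849.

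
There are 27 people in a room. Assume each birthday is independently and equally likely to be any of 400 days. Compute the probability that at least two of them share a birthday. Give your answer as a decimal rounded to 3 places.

It's easier to compute the probability that all 27 are distinct.
P(all distinct) = 400/400 · 399/400 · ··· · 374/400 ≈ 0.408.
So the probability of at least one match is 1 − 0.408 = 0.592.

0.592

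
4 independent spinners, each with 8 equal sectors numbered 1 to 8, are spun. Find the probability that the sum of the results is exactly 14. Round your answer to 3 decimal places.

0.060

There are 8^4 = 4096 equally likely outcomes.
The number of ordered 4-tuples from {1,…,8} summing to 14 is 246.
P(sum = 14) = 246/4096 = 123/2048 ≈ 0.060.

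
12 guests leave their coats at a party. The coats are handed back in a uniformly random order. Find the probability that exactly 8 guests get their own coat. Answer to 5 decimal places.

0.00001

Choose which 8 of the 12 are fixed: C(12,8) = 495 ways.
The remaining 4 must have no fixed point: D(4) = 9.
P = 495·9/479001600 = 1/107520 ≈ 0.00001.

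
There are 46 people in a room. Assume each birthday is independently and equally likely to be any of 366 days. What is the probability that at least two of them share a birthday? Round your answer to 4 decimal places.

0.9478

It's easier to compute the probability that all 46 are distinct.
P(all distinct) = 366/366 · 365/366 · ··· · 321/366 ≈ 0.0522.
So the probability of at least one match is 1 − 0.0522 = 0.9478.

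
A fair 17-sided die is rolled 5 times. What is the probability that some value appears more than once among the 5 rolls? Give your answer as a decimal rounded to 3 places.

0.477

P(all 5 different) = 17/17 · 16/17 · ··· · 13/17 ≈ 0.523.
P(at least two equal) = 1 − 0.523 = 0.477.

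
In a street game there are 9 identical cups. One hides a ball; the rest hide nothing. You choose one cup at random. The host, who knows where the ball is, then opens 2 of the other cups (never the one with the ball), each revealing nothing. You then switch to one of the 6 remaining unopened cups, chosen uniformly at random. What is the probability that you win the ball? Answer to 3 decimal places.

Your original cup holds the ball with probability 1/9, so the other 8 collectively hold it with probability 8/9.
The host can always find 2 empty cups to open, so the reveals don't change that 8/9; it is now spread over the 6 remaining unopened cups.
P(win by switching) = (8/9) · (1/6) = 4/27 ≈ 0.148.

0.148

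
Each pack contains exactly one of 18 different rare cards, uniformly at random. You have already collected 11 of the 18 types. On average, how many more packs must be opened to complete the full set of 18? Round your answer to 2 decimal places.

46.67

Starting from 11 distinct types, each trial gives a new one with probability (18−i)/18 when i types are held, so the wait for the next new type is 18/(18−i).
E = 18/7 + 18/6 + 18/5 + 18/4 + 18/3 + 18/2 + 18/1 = 3267/70 ≈ 46.67.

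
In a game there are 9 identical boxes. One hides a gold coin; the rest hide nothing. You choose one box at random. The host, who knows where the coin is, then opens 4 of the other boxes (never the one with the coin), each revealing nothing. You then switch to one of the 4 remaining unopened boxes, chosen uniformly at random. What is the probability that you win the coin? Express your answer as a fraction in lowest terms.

2/9

Your original box holds the coin with probability 1/9, so the other 8 collectively hold it with probability 8/9.
The host can always find 4 empty boxes to open, so the reveals don't change that 8/9; it is now spread over the 4 remaining unopened boxes.
P(win by switching) = (8/9) · (1/4) = 2/9.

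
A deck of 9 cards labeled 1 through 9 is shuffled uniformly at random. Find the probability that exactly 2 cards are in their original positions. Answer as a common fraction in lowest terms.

Choose which 2 of the 9 are fixed: C(9,2) = 36 ways.
The remaining 7 must have no fixed point: D(7) = 1854.
P = 36·1854/362880 = 103/560.

103/560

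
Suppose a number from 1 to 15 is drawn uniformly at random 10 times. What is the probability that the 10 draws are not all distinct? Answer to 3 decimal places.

0.981

P(all 10 different) = 15/15 · 14/15 · ··· · 6/15 ≈ 0.019.
P(at least two equal) = 1 − 0.019 = 0.981.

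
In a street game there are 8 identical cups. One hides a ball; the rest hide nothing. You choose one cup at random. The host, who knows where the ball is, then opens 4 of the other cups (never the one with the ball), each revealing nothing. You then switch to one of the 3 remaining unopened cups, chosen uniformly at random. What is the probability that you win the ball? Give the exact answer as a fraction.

Your original cup holds the ball with probability 1/8, so the other 7 collectively hold it with probability 7/8.
The host can always find 4 empty cups to open, so the reveals don't change that 7/8; it is now spread over the 3 remaining unopened cups.
P(win by switching) = (7/8) · (1/3) = 7/24.

7/24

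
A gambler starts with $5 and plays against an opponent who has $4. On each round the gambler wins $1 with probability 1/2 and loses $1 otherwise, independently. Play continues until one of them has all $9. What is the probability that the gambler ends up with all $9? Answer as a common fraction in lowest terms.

5/9

With a fair step, P(i) = ½P(i−1) + ½P(i+1) with P(0)=0, P(9)=1 has the linear solution P(i) = i/9.
P(5) = 5/9.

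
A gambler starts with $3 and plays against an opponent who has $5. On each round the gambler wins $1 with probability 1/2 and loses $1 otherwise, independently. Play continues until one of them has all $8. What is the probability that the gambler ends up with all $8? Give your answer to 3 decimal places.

0.375

With a fair step, P(i) = ½P(i−1) + ½P(i+1) with P(0)=0, P(8)=1 has the linear solution P(i) = i/8.
P(3) = 3/8 ≈ 0.375.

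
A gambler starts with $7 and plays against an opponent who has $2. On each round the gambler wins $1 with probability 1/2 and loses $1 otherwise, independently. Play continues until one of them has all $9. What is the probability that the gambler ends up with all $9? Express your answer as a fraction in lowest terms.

7/9

With a fair step, P(i) = ½P(i−1) + ½P(i+1) with P(0)=0, P(9)=1 has the linear solution P(i) = i/9.
P(7) = 7/9.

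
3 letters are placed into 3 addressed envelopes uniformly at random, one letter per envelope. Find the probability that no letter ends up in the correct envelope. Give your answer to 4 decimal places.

0.3333

This is the derangement probability: permutations of 3 with no fixed point.
D(3) = 3! · (1 − 1/1! + 1/2! − ··· + (−1)^3/3!) = 2.
P = 2/6 = 1/3 ≈ 0.3333.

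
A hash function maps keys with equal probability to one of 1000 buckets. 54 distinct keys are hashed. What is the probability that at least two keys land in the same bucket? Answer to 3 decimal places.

0.767

It's easier to compute the probability that all 54 are distinct.
P(all distinct) = 1000/1000 · 999/1000 · ··· · 947/1000 ≈ 0.233.
So the probability of at least one match is 1 − 0.233 = 0.767.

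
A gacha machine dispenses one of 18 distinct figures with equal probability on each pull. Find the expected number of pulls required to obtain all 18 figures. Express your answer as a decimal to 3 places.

62.912

After i distinct types are collected, each trial gives a new one with probability (18−i)/18, so the expected wait for the next new type is 18/(18−i).
E = 18/18 + 18/17 + 18/16 + 18/15 + 18/14 + 18/13 + 18/12 + 18/11 + 18/10 + 18/9 + 18/8 + 18/7 + 18/6 + 18/5 + 18/4 + 18/3 + 18/2 + 18/1 = 42822903/680680 ≈ 62.912.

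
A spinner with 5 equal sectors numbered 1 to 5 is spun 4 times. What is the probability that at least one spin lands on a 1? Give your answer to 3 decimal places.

P(no spin lands on a 1) = (4/5)^4 ≈ 0.410.
P(at least one) = 1 − 0.410 = 0.590.

0.590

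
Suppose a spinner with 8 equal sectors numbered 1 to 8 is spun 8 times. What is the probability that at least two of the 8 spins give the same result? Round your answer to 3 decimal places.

0.998

P(all 8 different) = 8/8 · 7/8 · ··· · 1/8 ≈ 0.002.
P(at least two equal) = 1 − 0.002 = 0.998.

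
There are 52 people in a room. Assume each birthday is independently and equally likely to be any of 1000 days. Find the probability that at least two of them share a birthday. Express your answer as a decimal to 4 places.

0.7406

It's easier to compute the probability that all 52 are distinct.
P(all distinct) = 1000/1000 · 999/1000 · ··· · 949/1000 ≈ 0.2594.
So the probability of at least one match is 1 − 0.2594 = 0.7406.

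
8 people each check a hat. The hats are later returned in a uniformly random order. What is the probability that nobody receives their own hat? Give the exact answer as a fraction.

2119/5760

This is the derangement probability: permutations of 8 with no fixed point.
D(8) = 8! · (1 − 1/1! + 1/2! − ··· + (−1)^8/8!) = 14833.
P = 14833/40320 = 2119/5760.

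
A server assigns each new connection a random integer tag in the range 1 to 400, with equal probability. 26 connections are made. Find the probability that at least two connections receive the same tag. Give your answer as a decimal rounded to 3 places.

0.564

It's easier to compute the probability that all 26 are distinct.
P(all distinct) = 400/400 · 399/400 · ··· · 375/400 ≈ 0.436.
So the probability of at least one match is 1 − 0.436 = 0.564.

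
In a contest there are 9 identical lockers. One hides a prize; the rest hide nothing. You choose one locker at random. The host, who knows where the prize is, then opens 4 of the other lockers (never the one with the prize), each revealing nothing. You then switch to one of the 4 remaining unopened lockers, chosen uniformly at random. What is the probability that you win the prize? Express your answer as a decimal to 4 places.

Your original locker holds the prize with probability 1/9, so the other 8 collectively hold it with probability 8/9.
The host can always find 4 empty lockers to open, so the reveals don't change that 8/9; it is now spread over the 4 remaining unopened lockers.
P(win by switching) = (8/9) · (1/4) = 2/9 ≈ 0.2222.

0.2222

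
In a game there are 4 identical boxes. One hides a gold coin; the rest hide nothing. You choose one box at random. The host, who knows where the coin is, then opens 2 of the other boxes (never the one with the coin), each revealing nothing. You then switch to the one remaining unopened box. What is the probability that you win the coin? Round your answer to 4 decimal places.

Your original box holds the coin with probability 1/4, so the other 3 collectively hold it with probability 3/4.
The host can always find 2 empty boxes to open, so the reveals don't change that 3/4; it is now spread over the 1 remaining unopened box.
P(win by switching) = (3/4) · (1/1) = 3/4 ≈ 0.7500.

0.7500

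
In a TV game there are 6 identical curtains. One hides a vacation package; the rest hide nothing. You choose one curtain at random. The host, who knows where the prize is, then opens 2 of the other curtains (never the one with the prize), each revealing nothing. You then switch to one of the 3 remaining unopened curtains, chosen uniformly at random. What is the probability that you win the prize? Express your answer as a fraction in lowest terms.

Your original curtain holds the prize with probability 1/6, so the other 5 collectively hold it with probability 5/6.
The host can always find 2 empty curtains to open, so the reveals don't change that 5/6; it is now spread over the 3 remaining unopened curtains.
P(win by switching) = (5/6) · (1/3) = 5/18.

5/18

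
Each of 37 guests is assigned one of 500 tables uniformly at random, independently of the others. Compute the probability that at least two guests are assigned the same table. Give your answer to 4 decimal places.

It's easier to compute the probability that all 37 are distinct.
P(all distinct) = 500/500 · 499/500 · ··· · 464/500 ≈ 0.2552.
So the probability of at least one match is 1 − 0.2552 = 0.7448.

0.7448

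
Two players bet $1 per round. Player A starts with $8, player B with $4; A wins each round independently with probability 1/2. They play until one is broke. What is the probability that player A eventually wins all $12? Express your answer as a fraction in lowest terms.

With a fair step, P(i) = ½P(i−1) + ½P(i+1) with P(0)=0, P(12)=1 has the linear solution P(i) = i/12.
P(8) = 8/12 = 2/3.

2/3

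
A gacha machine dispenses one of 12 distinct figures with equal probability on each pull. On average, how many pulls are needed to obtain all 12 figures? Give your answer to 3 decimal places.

37.239

After i distinct types are collected, each trial gives a new one with probability (12−i)/12, so the expected wait for the next new type is 12/(12−i).
E = 12/12 + 12/11 + 12/10 + 12/9 + 12/8 + 12/7 + 12/6 + 12/5 + 12/4 + 12/3 + 12/2 + 12/1 = 86021/2310 ≈ 37.239.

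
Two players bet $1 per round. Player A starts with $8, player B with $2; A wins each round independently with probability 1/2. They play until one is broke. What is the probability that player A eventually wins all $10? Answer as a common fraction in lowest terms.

With a fair step, P(i) = ½P(i−1) + ½P(i+1) with P(0)=0, P(10)=1 has the linear solution P(i) = i/10.
P(8) = 8/10 = 4/5.

4/5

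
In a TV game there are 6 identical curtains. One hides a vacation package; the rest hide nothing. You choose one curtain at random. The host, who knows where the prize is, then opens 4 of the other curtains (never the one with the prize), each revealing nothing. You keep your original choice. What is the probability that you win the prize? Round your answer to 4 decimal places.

The host can always open 4 empty curtains regardless of your choice, so the reveals give no information about your original curtain.
P(win by staying) = 1/6 ≈ 0.1667.

0.1667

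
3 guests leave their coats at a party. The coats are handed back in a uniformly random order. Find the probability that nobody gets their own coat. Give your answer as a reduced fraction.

1/3

This is the derangement probability: permutations of 3 with no fixed point.
D(3) = 3! · (1 − 1/1! + 1/2! − ··· + (−1)^3/3!) = 2.
P = 2/6 = 1/3.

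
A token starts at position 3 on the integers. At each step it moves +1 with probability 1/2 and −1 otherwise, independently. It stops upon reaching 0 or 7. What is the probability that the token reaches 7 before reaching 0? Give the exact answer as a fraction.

With a fair step, P(i) = ½P(i−1) + ½P(i+1) with P(0)=0, P(7)=1 has the linear solution P(i) = i/7.
P(3) = 3/7.

3/7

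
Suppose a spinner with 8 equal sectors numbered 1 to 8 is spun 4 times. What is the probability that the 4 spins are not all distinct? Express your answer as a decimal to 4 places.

0.5898

P(all 4 different) = 8/8 · 7/8 · ··· · 5/8 ≈ 0.4102.
P(at least two equal) = 1 − 0.4102 = 0.5898.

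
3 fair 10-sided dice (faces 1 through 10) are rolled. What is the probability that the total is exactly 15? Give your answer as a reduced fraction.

73/1000

There are 10^3 = 1000 equally likely outcomes.
The number of ordered 3-tuples from {1,…,10} summing to 15 is 73.
P(sum = 15) = 73/1000.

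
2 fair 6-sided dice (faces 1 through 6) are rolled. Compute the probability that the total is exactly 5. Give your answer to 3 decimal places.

0.111

There are 6^2 = 36 equally likely outcomes.
The number of ordered 2-tuples from {1,…,6} summing to 5 is 4.
P(sum = 5) = 4/36 = 1/9 ≈ 0.111.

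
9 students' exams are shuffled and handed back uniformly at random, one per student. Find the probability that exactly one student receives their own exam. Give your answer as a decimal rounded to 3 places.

Choose which one is fixed: C(9,1) = 9 ways.
The remaining 8 must have no fixed point: D(8) = 14833.
P = 9·14833/362880 = 2119/5760 ≈ 0.368.

0.368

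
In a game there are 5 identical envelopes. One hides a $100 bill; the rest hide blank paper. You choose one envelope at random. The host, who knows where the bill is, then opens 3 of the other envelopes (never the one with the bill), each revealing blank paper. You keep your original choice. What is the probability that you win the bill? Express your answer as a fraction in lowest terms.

The host can always open 3 empty envelopes regardless of your choice, so the reveals give no information about your original envelope.
P(win by staying) = 1/5.

1/5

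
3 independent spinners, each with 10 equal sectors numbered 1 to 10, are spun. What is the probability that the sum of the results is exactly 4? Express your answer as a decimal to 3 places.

There are 10^3 = 1000 equally likely outcomes.
The number of ordered 3-tuples from {1,…,10} summing to 4 is 3.
P(sum = 4) = 3/1000 ≈ 0.003.

0.003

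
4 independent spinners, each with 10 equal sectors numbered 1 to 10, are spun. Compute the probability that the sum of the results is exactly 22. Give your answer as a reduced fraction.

67/1000

There are 10^4 = 10000 equally likely outcomes.
The number of ordered 4-tuples from {1,…,10} summing to 22 is 670.
P(sum = 22) = 670/10000 = 67/1000.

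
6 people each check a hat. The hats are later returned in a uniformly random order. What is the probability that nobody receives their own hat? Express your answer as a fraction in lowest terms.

53/144

This is the derangement probability: permutations of 6 with no fixed point.
D(6) = 6! · (1 − 1/1! + 1/2! − ··· + (−1)^6/6!) = 265.
P = 265/720 = 53/144.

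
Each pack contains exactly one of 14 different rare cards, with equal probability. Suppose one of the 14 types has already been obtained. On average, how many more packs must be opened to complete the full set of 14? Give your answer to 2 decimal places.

44.52

Starting from 1 distinct type, each trial gives a new one with probability (14−i)/14 when i types are held, so the wait for the next new type is 14/(14−i).
E = 14/13 + 14/12 + 14/11 + 14/10 + 14/9 + 14/8 + 14/7 + 14/6 + 14/5 + 14/4 + 14/3 + 14/2 + 14/1 = 1145993/25740 ≈ 44.52.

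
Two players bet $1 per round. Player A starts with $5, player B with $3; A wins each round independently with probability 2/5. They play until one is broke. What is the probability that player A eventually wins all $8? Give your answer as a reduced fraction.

1688/6305

Let r = q/p = (3/5)/(2/5) = 3/2. The recurrence P(i) = p·P(i+1) + q·P(i−1) with P(0)=0, P(8)=1 gives P(i) = (1 − r^i)/(1 − r^8).
P(5) = (1 − (3/2)^5) / (1 − (3/2)^8) = 1688/6305.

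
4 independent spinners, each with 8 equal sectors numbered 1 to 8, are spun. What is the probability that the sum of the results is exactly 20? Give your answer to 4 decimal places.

0.0769

There are 8^4 = 4096 equally likely outcomes.
The number of ordered 4-tuples from {1,…,8} summing to 20 is 315.
P(sum = 20) = 315/4096 ≈ 0.0769.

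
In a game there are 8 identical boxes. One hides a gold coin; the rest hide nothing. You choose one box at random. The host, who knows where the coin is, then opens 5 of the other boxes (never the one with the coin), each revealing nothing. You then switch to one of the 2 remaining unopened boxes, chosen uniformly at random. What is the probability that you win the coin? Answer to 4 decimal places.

0.4375

Your original box holds the coin with probability 1/8, so the other 7 collectively hold it with probability 7/8.
The host can always find 5 empty boxes to open, so the reveals don't change that 7/8; it is now spread over the 2 remaining unopened boxes.
P(win by switching) = (7/8) · (1/2) = 7/16 ≈ 0.4375.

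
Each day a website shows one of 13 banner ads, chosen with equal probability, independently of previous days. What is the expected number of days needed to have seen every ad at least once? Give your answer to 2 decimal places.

41.34

After i distinct types are collected, each trial gives a new one with probability (13−i)/13, so the expected wait for the next new type is 13/(13−i).
E = 13/13 + 13/12 + 13/11 + 13/10 + 13/9 + 13/8 + 13/7 + 13/6 + 13/5 + 13/4 + 13/3 + 13/2 + 13/1 = 1145993/27720 ≈ 41.34.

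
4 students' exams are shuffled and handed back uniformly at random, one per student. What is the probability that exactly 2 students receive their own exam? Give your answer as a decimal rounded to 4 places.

0.2500

Choose which 2 of the 4 are fixed: C(4,2) = 6 ways.
The remaining 2 must have no fixed point: D(2) = 1.
P = 6·1/24 = 1/4 ≈ 0.2500.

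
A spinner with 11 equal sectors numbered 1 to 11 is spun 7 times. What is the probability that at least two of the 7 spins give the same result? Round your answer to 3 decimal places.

0.915

P(all 7 different) = 11/11 · 10/11 · ··· · 5/11 ≈ 0.085.
P(at least two equal) = 1 − 0.085 = 0.915.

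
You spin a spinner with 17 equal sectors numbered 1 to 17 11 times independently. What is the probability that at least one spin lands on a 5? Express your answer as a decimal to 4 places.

0.4867

P(no spin lands on a 5) = (16/17)^11 ≈ 0.5133.
P(at least one) = 1 − 0.5133 = 0.4867.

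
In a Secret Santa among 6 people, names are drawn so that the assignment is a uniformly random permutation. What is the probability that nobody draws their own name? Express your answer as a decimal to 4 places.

0.3681

This is the derangement probability: permutations of 6 with no fixed point.
D(6) = 6! · (1 − 1/1! + 1/2! − ··· + (−1)^6/6!) = 265.
P = 265/720 = 53/144 ≈ 0.3681.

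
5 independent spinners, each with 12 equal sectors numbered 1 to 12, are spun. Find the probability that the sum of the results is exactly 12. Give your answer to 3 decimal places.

0.001

There are 12^5 = 248832 equally likely outcomes.
The number of ordered 5-tuples from {1,…,12} summing to 12 is 330.
P(sum = 12) = 330/248832 = 55/41472 ≈ 0.001.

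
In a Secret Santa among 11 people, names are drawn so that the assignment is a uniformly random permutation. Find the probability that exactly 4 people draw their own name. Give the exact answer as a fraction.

Choose which 4 of the 11 are fixed: C(11,4) = 330 ways.
The remaining 7 must have no fixed point: D(7) = 1854.
P = 330·1854/39916800 = 103/6720.

103/6720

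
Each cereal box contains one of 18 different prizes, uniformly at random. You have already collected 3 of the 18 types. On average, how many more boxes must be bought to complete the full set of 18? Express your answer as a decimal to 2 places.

59.73

Starting from 3 distinct types, each trial gives a new one with probability (18−i)/18 when i types are held, so the wait for the next new type is 18/(18−i).
E = 18/15 + 18/14 + 18/13 + 18/12 + 18/11 + 18/10 + 18/9 + 18/8 + 18/7 + 18/6 + 18/5 + 18/4 + 18/3 + 18/2 + 18/1 = 1195757/20020 ≈ 59.73.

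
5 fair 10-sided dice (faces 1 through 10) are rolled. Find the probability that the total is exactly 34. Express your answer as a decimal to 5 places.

There are 10^5 = 100000 equally likely outcomes.
The number of ordered 5-tuples from {1,…,10} summing to 34 is 3795.
P(sum = 34) = 3795/100000 = 759/20000 ≈ 0.03795.

0.03795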